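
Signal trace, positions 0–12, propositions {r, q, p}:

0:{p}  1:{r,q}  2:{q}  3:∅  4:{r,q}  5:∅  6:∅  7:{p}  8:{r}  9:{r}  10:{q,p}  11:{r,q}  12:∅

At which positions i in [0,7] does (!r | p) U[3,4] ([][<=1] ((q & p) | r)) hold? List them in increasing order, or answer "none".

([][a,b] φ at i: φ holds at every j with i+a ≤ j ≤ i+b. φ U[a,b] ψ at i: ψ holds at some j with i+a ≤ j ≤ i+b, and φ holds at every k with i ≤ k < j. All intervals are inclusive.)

5

Evaluate at each i in [0,7]:
  i=0: ✗ (no rhs in [3,4])
  i=1: ✗ (no rhs in [4,5])
  i=2: ✗ (no rhs in [5,6])
  i=3: ✗ (no rhs in [6,7])
  i=4: ✗ (lhs fails at k=4 before rhs at j=8)
  i=5: ✓ (rhs at j=8; lhs holds on [5,7])
  i=6: ✗ (lhs fails at k=8 before rhs at j=9)
  i=7: ✗ (lhs fails at k=8 before rhs at j=10)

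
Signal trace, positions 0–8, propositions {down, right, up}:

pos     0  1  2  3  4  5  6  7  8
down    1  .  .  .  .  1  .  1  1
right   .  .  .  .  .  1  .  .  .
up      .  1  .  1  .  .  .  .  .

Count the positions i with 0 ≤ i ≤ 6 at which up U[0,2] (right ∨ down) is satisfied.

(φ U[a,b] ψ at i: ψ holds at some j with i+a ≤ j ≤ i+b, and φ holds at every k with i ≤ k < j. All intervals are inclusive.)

Evaluate at each i in [0,6]:
  i=0: ✓ (rhs at j=0)
  i=1: ✗ (no rhs in [1,3])
  i=2: ✗ (no rhs in [2,4])
  i=3: ✗ (lhs fails at k=4 before rhs at j=5)
  i=4: ✗ (lhs fails at k=4 before rhs at j=5)
  i=5: ✓ (rhs at j=5)
  i=6: ✗ (lhs fails at k=6 before rhs at j=7)
Positions where it holds: {0, 5} → 2.

2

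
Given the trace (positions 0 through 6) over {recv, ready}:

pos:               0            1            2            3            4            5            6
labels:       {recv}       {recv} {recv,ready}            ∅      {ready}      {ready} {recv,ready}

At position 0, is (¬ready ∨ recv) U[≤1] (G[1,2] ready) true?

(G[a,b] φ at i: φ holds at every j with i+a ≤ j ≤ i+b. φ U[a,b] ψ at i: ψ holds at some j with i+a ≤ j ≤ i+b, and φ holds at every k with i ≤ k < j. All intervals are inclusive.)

No

Need some j in [0,1] with G[1,2] ready, and (¬ready ∨ recv) at every k in [0,j-1].
  j=0: G[1,2] ready — fails at 1.
  j=1: G[1,2] ready — fails at 3.
No j in the window works → until fails.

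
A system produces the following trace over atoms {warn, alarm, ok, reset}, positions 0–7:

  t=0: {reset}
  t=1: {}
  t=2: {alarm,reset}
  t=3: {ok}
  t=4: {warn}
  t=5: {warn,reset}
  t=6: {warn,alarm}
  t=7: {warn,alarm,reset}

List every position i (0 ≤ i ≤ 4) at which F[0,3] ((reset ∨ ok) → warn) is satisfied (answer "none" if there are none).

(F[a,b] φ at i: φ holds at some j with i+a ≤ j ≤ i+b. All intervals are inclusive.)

Evaluate at each i in [0,4]:
  i=0: ✓ (witness j=1)
  i=1: ✓ (witness j=1)
  i=2: ✓ (witness j=4)
  i=3: ✓ (witness j=4)
  i=4: ✓ (witness j=4)

0, 1, 2, 3, 4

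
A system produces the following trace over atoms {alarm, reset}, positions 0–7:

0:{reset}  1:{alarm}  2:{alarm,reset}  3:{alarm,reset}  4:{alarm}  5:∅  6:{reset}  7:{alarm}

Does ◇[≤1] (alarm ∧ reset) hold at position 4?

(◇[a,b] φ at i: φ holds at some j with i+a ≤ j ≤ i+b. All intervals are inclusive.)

False

Check (alarm ∧ reset) at each j in [4,5]:
  j=4: false
  j=5: false
No position in the window satisfies it → formula fails.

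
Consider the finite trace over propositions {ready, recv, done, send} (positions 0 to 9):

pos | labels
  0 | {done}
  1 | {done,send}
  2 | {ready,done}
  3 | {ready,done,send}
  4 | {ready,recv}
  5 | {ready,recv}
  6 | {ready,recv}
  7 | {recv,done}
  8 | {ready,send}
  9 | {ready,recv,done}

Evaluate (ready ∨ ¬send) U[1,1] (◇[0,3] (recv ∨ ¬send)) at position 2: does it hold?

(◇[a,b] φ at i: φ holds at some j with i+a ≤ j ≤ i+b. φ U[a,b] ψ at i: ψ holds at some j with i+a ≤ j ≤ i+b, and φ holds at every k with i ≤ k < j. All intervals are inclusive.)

Holds

Need some j in [3,3] with ◇[0,3] (recv ∨ ¬send), and (ready ∨ ¬send) at every k in [2,j-1].
  j=3: ◇[0,3] (recv ∨ ¬send) holds; (ready ∨ ¬send) holds at every k in [2,2] → satisfied.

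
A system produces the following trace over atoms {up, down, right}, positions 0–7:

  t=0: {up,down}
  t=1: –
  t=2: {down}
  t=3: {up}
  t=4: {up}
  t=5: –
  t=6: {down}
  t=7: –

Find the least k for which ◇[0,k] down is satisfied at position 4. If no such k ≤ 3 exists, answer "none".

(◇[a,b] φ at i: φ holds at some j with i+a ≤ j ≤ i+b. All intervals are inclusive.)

2

Scan j = 4,5,… for down:
  j=4: fails
  j=5: fails
  j=6: holds
First hit at j=6, so smallest k = 6-4 = 2.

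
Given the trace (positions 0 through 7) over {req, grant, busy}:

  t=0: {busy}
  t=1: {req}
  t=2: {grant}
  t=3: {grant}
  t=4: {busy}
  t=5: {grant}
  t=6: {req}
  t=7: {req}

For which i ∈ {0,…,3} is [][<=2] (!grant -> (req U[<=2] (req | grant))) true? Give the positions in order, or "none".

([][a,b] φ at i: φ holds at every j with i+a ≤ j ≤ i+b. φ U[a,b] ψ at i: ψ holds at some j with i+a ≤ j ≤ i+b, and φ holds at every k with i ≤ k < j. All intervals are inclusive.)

1

Evaluate at each i in [0,3]:
  i=0: ✗ (fails at j=0)
  i=1: ✓ (all of [1,3])
  i=2: ✗ (fails at j=4)
  i=3: ✗ (fails at j=4)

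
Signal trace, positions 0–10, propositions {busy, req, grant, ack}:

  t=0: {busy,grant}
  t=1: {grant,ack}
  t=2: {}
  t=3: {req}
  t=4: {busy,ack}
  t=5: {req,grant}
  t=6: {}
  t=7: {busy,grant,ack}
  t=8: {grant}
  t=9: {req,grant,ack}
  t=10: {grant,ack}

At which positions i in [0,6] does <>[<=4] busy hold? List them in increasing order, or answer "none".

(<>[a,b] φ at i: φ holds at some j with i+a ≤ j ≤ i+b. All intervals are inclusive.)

Evaluate at each i in [0,6]:
  i=0: ✓ (witness j=0)
  i=1: ✓ (witness j=4)
  i=2: ✓ (witness j=4)
  i=3: ✓ (witness j=4)
  i=4: ✓ (witness j=4)
  i=5: ✓ (witness j=7)
  i=6: ✓ (witness j=7)

0, 1, 2, 3, 4, 5, 6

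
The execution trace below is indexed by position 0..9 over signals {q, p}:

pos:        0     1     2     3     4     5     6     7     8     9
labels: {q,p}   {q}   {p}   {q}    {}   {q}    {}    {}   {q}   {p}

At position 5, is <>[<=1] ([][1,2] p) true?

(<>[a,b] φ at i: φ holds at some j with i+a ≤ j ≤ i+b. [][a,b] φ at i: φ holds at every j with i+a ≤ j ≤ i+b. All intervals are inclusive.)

Check [][1,2] p at each j in [5,6]:
  j=5: fails at 6
  j=6: fails at 7
No position in the window satisfies it → formula fails.

No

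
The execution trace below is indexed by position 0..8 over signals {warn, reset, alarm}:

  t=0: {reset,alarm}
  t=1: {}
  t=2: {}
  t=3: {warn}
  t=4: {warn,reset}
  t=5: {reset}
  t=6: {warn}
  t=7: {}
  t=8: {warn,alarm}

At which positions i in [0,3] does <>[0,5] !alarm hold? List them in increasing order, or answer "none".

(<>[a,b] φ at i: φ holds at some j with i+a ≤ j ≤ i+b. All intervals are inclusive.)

0, 1, 2, 3

Evaluate at each i in [0,3]:
  i=0: ✓ (witness j=1)
  i=1: ✓ (witness j=1)
  i=2: ✓ (witness j=2)
  i=3: ✓ (witness j=3)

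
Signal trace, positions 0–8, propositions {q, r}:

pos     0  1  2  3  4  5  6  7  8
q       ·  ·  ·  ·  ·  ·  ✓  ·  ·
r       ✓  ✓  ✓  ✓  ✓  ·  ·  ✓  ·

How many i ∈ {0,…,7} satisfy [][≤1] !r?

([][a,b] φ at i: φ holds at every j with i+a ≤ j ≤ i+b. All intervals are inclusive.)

1

Evaluate at each i in [0,7]:
  i=0: ✗ (fails at j=0)
  i=1: ✗ (fails at j=1)
  i=2: ✗ (fails at j=2)
  i=3: ✗ (fails at j=3)
  i=4: ✗ (fails at j=4)
  i=5: ✓ (all of [5,6])
  i=6: ✗ (fails at j=7)
  i=7: ✗ (fails at j=7)
Positions where it holds: {5} → 1.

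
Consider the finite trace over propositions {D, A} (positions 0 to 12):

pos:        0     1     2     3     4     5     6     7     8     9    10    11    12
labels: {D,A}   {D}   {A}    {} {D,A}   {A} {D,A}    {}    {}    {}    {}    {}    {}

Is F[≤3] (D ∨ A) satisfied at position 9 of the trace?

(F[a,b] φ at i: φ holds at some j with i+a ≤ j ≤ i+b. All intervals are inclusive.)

Does not hold

Check (D ∨ A) at each j in [9,12]:
  j=9: false
  j=10: false
  j=11: false
  j=12: false
No position in the window satisfies it → formula fails.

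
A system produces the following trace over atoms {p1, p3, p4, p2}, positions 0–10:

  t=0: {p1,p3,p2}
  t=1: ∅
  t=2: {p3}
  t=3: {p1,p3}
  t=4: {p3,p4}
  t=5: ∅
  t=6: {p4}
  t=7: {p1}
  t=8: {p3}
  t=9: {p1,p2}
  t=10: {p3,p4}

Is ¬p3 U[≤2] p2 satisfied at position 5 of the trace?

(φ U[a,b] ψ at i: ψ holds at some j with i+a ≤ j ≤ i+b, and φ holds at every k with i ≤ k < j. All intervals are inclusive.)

Does not hold

Need some j in [5,7] with p2, and ¬p3 at every k in [5,j-1].
  j=5: p2 false.
  j=6: p2 false.
  j=7: p2 false.
No j in the window works → until fails.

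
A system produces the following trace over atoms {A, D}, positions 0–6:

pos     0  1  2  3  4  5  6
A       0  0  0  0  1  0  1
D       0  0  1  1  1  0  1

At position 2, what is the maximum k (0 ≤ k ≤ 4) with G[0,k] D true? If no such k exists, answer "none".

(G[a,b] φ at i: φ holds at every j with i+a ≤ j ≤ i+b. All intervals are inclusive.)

D must hold from j=2 onward; find where it first fails.
  j=2: holds
  j=3: holds
  j=4: holds
  j=5: fails
Holds on [2,4], so largest k = 2.

2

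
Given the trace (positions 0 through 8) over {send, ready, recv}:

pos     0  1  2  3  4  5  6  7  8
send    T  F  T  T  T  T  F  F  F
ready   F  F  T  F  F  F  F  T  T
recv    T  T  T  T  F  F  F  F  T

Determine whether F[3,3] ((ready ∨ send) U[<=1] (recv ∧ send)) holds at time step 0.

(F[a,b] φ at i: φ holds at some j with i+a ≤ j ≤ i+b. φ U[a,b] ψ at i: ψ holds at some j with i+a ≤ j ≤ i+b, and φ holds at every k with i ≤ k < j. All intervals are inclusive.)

Check ((ready ∨ send) U[<=1] (recv ∧ send)) at each j in [3,3]:
  j=3: holds
Found at j=3 → formula holds.

Holds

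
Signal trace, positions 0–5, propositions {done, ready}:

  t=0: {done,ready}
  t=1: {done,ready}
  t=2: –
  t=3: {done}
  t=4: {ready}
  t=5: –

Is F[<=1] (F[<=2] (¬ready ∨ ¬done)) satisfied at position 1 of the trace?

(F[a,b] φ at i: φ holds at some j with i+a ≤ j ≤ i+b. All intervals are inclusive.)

Check F[<=2] (¬ready ∨ ¬done) at each j in [1,2]:
  j=1: holds (witness at 2)
  j=2: holds (witness at 2)
Found at j=1 → formula holds.

Holds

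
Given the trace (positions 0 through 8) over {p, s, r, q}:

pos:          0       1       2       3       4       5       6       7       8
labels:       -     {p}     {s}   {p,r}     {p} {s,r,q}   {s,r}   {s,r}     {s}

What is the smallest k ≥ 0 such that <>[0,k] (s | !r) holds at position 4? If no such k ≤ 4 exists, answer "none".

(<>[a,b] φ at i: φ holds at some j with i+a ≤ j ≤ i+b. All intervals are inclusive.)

Scan j = 4,5,… for (s | !r):
  j=4: holds
First hit at j=4, so smallest k = 4-4 = 0.

0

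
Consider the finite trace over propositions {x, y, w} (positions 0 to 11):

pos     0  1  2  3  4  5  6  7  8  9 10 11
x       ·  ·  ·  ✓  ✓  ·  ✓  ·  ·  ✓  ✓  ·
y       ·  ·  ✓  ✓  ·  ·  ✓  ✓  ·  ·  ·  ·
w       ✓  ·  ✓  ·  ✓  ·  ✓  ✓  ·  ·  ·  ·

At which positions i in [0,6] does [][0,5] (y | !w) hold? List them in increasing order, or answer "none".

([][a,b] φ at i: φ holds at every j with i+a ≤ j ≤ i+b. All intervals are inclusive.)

Evaluate at each i in [0,6]:
  i=0: ✗ (fails at j=0)
  i=1: ✗ (fails at j=4)
  i=2: ✗ (fails at j=4)
  i=3: ✗ (fails at j=4)
  i=4: ✗ (fails at j=4)
  i=5: ✓ (all of [5,10])
  i=6: ✓ (all of [6,11])

5, 6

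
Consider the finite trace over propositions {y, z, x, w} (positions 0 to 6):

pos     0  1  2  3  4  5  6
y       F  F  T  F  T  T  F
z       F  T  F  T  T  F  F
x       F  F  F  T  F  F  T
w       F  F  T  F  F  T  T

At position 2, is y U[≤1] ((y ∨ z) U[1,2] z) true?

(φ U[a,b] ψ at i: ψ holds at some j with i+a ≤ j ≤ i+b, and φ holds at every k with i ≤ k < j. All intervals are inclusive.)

Holds

Need some j in [2,3] with ((y ∨ z) U[1,2] z), and y at every k in [2,j-1].
  j=2: ((y ∨ z) U[1,2] z) holds; no prefix to check → satisfied.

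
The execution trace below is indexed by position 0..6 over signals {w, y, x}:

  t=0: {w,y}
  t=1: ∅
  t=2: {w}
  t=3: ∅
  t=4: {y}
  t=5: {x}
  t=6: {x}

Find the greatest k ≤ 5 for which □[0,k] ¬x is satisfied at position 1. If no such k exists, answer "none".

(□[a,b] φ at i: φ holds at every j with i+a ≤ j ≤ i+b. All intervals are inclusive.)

3

¬x must hold from j=1 onward; find where it first fails.
  j=1: holds
  j=2: holds
  j=3: holds
  j=4: holds
  j=5: fails
Holds on [1,4], so largest k = 3.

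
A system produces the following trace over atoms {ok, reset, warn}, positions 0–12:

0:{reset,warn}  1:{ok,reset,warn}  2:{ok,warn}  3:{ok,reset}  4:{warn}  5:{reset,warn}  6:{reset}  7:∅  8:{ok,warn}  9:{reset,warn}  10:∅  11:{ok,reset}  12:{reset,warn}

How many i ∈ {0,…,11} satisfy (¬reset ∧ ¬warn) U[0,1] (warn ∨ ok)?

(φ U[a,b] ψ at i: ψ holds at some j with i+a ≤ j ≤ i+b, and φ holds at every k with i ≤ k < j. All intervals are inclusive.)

Evaluate at each i in [0,11]:
  i=0: ✓ (rhs at j=0)
  i=1: ✓ (rhs at j=1)
  i=2: ✓ (rhs at j=2)
  i=3: ✓ (rhs at j=3)
  i=4: ✓ (rhs at j=4)
  i=5: ✓ (rhs at j=5)
  i=6: ✗ (no rhs in [6,7])
  i=7: ✓ (rhs at j=8; lhs holds on [7,7])
  i=8: ✓ (rhs at j=8)
  i=9: ✓ (rhs at j=9)
  i=10: ✓ (rhs at j=11; lhs holds on [10,10])
  i=11: ✓ (rhs at j=11)
Positions where it holds: {0, 1, 2, 3, 4, 5, 7, 8, 9, 10, 11} → 11.

11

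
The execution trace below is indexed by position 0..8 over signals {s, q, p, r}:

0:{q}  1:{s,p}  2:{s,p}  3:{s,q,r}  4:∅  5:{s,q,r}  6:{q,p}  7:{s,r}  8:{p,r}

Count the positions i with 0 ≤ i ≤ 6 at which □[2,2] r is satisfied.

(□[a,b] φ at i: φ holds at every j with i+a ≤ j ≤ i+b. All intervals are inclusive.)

Evaluate at each i in [0,6]:
  i=0: ✗ (fails at j=2)
  i=1: ✓ (all of [3,3])
  i=2: ✗ (fails at j=4)
  i=3: ✓ (all of [5,5])
  i=4: ✗ (fails at j=6)
  i=5: ✓ (all of [7,7])
  i=6: ✓ (all of [8,8])
Positions where it holds: {1, 3, 5, 6} → 4.

4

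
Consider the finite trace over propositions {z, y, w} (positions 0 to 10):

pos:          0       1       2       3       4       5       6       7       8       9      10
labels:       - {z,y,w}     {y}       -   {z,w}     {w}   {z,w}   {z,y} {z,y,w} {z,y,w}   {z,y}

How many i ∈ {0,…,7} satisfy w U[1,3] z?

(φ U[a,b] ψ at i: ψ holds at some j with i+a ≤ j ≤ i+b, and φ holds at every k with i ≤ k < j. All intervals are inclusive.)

3

Evaluate at each i in [0,7]:
  i=0: ✗ (lhs fails at k=0 before rhs at j=1)
  i=1: ✗ (lhs fails at k=2 before rhs at j=4)
  i=2: ✗ (lhs fails at k=2 before rhs at j=4)
  i=3: ✗ (lhs fails at k=3 before rhs at j=4)
  i=4: ✓ (rhs at j=6; lhs holds on [4,5])
  i=5: ✓ (rhs at j=6; lhs holds on [5,5])
  i=6: ✓ (rhs at j=7; lhs holds on [6,6])
  i=7: ✗ (lhs fails at k=7 before rhs at j=8)
Positions where it holds: {4, 5, 6} → 3.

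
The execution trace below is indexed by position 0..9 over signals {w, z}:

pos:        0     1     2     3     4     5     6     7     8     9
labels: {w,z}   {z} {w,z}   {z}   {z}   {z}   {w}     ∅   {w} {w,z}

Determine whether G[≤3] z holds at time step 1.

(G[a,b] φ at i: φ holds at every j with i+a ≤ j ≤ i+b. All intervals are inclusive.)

True

Check z at every j in [1,4]:
  j=1: true
  j=2: true
  j=3: true
  j=4: true
All positions satisfy it → formula holds.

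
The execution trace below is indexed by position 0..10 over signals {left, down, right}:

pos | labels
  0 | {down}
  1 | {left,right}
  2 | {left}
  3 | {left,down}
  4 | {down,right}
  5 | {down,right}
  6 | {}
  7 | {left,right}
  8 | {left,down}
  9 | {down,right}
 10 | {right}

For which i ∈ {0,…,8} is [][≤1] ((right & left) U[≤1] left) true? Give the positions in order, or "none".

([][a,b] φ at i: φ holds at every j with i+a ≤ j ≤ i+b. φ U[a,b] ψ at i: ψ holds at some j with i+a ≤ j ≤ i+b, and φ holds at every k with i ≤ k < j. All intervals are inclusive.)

1, 2, 7

Evaluate at each i in [0,8]:
  i=0: ✗ (fails at j=0)
  i=1: ✓ (all of [1,2])
  i=2: ✓ (all of [2,3])
  i=3: ✗ (fails at j=4)
  i=4: ✗ (fails at j=4)
  i=5: ✗ (fails at j=5)
  i=6: ✗ (fails at j=6)
  i=7: ✓ (all of [7,8])
  i=8: ✗ (fails at j=9)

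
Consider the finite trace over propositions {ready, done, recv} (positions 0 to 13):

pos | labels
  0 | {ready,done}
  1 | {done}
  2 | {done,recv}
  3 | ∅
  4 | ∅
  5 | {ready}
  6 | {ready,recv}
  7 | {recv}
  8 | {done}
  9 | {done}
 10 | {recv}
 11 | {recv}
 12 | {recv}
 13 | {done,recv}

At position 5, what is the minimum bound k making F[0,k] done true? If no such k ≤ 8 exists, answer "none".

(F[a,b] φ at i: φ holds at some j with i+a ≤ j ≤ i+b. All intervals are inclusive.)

3

Scan j = 5,6,… for done:
  j=5: fails
  j=6: fails
  j=7: fails
  j=8: holds
First hit at j=8, so smallest k = 8-5 = 3.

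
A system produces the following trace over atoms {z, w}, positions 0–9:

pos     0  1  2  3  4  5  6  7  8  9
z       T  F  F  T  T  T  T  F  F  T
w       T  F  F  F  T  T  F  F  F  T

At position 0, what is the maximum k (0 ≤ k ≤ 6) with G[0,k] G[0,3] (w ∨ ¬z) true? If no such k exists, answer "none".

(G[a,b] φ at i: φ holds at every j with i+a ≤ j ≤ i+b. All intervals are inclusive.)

G[0,3] (w ∨ ¬z) must hold from j=0 onward; find where it first fails.
  j=0: fails → no k works.

none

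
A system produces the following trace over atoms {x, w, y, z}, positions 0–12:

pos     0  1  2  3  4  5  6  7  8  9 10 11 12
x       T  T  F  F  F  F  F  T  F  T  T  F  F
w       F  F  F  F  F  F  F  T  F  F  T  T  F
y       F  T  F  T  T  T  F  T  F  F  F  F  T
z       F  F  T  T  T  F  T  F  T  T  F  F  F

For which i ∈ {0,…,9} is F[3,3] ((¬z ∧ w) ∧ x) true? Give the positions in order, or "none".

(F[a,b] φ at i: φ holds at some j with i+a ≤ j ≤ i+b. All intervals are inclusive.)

4, 7

Evaluate at each i in [0,9]:
  i=0: ✗ (none in [3,3])
  i=1: ✗ (none in [4,4])
  i=2: ✗ (none in [5,5])
  i=3: ✗ (none in [6,6])
  i=4: ✓ (witness j=7)
  i=5: ✗ (none in [8,8])
  i=6: ✗ (none in [9,9])
  i=7: ✓ (witness j=10)
  i=8: ✗ (none in [11,11])
  i=9: ✗ (none in [12,12])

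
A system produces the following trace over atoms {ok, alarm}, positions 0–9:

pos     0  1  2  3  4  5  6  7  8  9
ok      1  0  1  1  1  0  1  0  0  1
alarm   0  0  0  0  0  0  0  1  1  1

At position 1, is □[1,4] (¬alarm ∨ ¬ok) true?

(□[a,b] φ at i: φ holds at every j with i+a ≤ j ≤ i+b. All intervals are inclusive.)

Holds

Check (¬alarm ∨ ¬ok) at every j in [2,5]:
  j=2: true
  j=3: true
  j=4: true
  j=5: true
All positions satisfy it → formula holds.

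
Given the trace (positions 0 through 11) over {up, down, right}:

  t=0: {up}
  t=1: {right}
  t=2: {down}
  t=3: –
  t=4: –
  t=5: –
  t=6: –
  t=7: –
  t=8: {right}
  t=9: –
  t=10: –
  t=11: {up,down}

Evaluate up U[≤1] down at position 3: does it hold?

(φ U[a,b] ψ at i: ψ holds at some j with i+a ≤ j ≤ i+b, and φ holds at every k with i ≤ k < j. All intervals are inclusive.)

Need some j in [3,4] with down, and up at every k in [3,j-1].
  j=3: down false.
  j=4: down false.
No j in the window works → until fails.

Does not hold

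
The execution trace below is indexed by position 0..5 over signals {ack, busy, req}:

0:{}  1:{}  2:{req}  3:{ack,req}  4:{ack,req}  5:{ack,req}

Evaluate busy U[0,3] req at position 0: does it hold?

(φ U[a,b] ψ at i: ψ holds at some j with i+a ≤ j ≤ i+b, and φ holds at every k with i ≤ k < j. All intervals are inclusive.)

Need some j in [0,3] with req, and busy at every k in [0,j-1].
  j=0: req false.
  j=1: req false.
  j=2: req holds, but busy fails at k=0 → not this j.
  j=3: req holds, but busy fails at k=0 → not this j.
No j in the window works → until fails.

Does not hold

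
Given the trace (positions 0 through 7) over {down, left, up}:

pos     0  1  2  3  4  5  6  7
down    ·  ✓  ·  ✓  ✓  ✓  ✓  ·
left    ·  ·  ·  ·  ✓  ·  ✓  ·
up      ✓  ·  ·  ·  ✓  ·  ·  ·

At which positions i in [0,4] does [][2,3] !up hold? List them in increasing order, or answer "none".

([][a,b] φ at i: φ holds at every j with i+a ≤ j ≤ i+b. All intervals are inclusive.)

0, 3, 4

Evaluate at each i in [0,4]:
  i=0: ✓ (all of [2,3])
  i=1: ✗ (fails at j=4)
  i=2: ✗ (fails at j=4)
  i=3: ✓ (all of [5,6])
  i=4: ✓ (all of [6,7])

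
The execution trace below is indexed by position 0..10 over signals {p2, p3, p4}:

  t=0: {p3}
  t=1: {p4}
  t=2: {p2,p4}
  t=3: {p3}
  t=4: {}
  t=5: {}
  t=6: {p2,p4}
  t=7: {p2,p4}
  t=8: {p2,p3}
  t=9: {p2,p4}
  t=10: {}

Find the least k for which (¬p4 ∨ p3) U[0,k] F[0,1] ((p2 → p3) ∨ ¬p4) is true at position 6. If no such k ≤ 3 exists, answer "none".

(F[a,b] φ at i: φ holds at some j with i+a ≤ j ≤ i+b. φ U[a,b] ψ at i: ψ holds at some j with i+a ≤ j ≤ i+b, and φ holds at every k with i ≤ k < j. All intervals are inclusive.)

none

Need earliest j ≥ 6 with F[0,1] ((p2 → p3) ∨ ¬p4), and (¬p4 ∨ p3) at every k in [6,j-1].
  j=6: rhs fails.
  j=7: rhs holds but lhs fails at k=6.
  j=8: rhs holds but lhs fails at k=6.
  j=9: rhs holds but lhs fails at k=6.
No witness within the range → none.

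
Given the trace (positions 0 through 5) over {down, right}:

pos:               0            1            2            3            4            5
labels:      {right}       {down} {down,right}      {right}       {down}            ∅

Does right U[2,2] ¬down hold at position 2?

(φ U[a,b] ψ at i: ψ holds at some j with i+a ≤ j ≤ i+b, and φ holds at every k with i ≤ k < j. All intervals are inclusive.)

No

Need some j in [4,4] with ¬down, and right at every k in [2,j-1].
  j=4: ¬down false.
No j in the window works → until fails.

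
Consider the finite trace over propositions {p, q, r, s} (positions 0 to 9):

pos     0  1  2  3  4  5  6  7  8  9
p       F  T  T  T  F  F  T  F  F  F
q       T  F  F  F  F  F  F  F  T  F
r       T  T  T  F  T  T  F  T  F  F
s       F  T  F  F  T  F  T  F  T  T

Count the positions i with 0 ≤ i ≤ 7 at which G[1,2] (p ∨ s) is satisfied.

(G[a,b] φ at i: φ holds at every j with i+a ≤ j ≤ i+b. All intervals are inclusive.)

4

Evaluate at each i in [0,7]:
  i=0: ✓ (all of [1,2])
  i=1: ✓ (all of [2,3])
  i=2: ✓ (all of [3,4])
  i=3: ✗ (fails at j=5)
  i=4: ✗ (fails at j=5)
  i=5: ✗ (fails at j=7)
  i=6: ✗ (fails at j=7)
  i=7: ✓ (all of [8,9])
Positions where it holds: {0, 1, 2, 7} → 4.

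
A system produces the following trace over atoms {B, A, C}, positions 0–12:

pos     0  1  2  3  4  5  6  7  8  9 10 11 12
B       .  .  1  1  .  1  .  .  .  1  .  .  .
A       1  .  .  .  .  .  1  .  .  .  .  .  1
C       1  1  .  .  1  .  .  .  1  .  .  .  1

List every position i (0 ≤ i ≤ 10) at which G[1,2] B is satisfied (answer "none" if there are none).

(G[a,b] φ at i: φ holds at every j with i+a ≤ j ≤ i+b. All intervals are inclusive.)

Evaluate at each i in [0,10]:
  i=0: ✗ (fails at j=1)
  i=1: ✓ (all of [2,3])
  i=2: ✗ (fails at j=4)
  i=3: ✗ (fails at j=4)
  i=4: ✗ (fails at j=6)
  i=5: ✗ (fails at j=6)
  i=6: ✗ (fails at j=7)
  i=7: ✗ (fails at j=8)
  i=8: ✗ (fails at j=10)
  i=9: ✗ (fails at j=10)
  i=10: ✗ (fails at j=11)

1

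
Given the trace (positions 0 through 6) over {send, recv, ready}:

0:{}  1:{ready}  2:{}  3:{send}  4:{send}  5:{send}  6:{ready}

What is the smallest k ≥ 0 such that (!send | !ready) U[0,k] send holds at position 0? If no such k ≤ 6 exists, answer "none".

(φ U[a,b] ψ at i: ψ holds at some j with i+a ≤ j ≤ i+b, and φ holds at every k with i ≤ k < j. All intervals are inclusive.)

3

Need earliest j ≥ 0 with send, and (!send | !ready) at every k in [0,j-1].
  j=0: rhs fails.
  j=1: rhs fails.
  j=2: rhs fails.
  j=3: rhs holds; lhs holds on [0,2]. k = 3.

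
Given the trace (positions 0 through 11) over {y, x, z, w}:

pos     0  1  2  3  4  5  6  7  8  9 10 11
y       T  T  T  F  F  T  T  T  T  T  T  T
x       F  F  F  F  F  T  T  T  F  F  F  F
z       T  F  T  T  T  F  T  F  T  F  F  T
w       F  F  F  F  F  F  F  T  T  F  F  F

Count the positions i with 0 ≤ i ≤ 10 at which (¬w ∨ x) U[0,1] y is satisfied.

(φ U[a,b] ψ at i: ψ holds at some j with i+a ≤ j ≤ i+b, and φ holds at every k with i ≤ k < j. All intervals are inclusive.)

10

Evaluate at each i in [0,10]:
  i=0: ✓ (rhs at j=0)
  i=1: ✓ (rhs at j=1)
  i=2: ✓ (rhs at j=2)
  i=3: ✗ (no rhs in [3,4])
  i=4: ✓ (rhs at j=5; lhs holds on [4,4])
  i=5: ✓ (rhs at j=5)
  i=6: ✓ (rhs at j=6)
  i=7: ✓ (rhs at j=7)
  i=8: ✓ (rhs at j=8)
  i=9: ✓ (rhs at j=9)
  i=10: ✓ (rhs at j=10)
Positions where it holds: {0, 1, 2, 4, 5, 6, 7, 8, 9, 10} → 10.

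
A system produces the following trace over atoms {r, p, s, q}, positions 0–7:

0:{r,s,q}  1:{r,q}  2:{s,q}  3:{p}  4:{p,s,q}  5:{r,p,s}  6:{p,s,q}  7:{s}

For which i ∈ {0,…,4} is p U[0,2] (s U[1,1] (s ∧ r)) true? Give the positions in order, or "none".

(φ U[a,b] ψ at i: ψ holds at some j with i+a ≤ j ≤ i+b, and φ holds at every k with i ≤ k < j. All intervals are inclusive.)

Evaluate at each i in [0,4]:
  i=0: ✗ (no rhs in [0,2])
  i=1: ✗ (no rhs in [1,3])
  i=2: ✗ (lhs fails at k=2 before rhs at j=4)
  i=3: ✓ (rhs at j=4; lhs holds on [3,3])
  i=4: ✓ (rhs at j=4)

3, 4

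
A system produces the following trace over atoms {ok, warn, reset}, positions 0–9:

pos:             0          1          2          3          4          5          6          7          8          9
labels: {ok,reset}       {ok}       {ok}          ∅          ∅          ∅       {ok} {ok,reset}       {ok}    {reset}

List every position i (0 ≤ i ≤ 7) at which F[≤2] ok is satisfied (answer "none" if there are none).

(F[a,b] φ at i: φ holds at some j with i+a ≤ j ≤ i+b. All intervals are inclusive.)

Evaluate at each i in [0,7]:
  i=0: ✓ (witness j=0)
  i=1: ✓ (witness j=1)
  i=2: ✓ (witness j=2)
  i=3: ✗ (none in [3,5])
  i=4: ✓ (witness j=6)
  i=5: ✓ (witness j=6)
  i=6: ✓ (witness j=6)
  i=7: ✓ (witness j=7)

0, 1, 2, 4, 5, 6, 7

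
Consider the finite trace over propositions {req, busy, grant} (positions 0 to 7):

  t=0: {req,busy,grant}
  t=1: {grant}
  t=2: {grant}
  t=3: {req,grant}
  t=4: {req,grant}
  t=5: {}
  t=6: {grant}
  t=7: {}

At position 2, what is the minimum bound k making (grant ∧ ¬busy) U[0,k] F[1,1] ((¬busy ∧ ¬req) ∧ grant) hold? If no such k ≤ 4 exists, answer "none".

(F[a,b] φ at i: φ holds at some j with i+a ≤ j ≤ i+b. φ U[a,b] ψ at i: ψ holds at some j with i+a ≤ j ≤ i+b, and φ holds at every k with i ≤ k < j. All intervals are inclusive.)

Need earliest j ≥ 2 with F[1,1] ((¬busy ∧ ¬req) ∧ grant), and (grant ∧ ¬busy) at every k in [2,j-1].
  j=2: rhs fails.
  j=3: rhs fails.
  j=4: rhs fails.
  j=5: rhs holds; lhs holds on [2,4]. k = 3.

3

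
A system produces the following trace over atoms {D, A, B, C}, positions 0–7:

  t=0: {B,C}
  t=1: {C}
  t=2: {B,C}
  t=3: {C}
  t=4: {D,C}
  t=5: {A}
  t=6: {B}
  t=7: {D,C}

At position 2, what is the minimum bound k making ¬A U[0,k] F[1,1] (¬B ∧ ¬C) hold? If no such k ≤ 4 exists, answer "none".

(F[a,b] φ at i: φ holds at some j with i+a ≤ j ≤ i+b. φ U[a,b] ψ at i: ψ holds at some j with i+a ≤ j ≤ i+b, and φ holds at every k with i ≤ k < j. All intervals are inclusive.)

Need earliest j ≥ 2 with F[1,1] (¬B ∧ ¬C), and ¬A at every k in [2,j-1].
  j=2: rhs fails.
  j=3: rhs fails.
  j=4: rhs holds; lhs holds on [2,3]. k = 2.

2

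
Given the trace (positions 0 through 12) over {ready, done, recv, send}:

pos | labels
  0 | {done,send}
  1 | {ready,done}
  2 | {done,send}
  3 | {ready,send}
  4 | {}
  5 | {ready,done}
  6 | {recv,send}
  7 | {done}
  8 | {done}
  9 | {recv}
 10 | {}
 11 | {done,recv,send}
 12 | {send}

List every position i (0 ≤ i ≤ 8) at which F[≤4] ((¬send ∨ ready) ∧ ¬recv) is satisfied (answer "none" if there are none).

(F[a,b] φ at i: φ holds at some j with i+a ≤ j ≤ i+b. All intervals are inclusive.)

Evaluate at each i in [0,8]:
  i=0: ✓ (witness j=1)
  i=1: ✓ (witness j=1)
  i=2: ✓ (witness j=3)
  i=3: ✓ (witness j=3)
  i=4: ✓ (witness j=4)
  i=5: ✓ (witness j=5)
  i=6: ✓ (witness j=7)
  i=7: ✓ (witness j=7)
  i=8: ✓ (witness j=8)

0, 1, 2, 3, 4, 5, 6, 7, 8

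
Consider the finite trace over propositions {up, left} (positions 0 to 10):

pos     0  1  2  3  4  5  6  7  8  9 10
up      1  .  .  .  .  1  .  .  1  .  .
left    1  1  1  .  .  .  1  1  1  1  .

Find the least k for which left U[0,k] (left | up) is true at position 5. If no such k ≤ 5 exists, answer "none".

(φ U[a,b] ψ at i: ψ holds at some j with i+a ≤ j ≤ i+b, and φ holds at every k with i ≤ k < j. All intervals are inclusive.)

Need earliest j ≥ 5 with (left | up), and left at every k in [5,j-1].
  j=5: rhs holds (empty prefix). k = 0.

0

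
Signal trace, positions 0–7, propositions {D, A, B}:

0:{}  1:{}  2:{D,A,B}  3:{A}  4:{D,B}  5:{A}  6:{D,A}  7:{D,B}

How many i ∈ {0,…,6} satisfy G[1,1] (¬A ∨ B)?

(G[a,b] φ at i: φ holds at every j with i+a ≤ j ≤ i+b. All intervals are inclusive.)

Evaluate at each i in [0,6]:
  i=0: ✓ (all of [1,1])
  i=1: ✓ (all of [2,2])
  i=2: ✗ (fails at j=3)
  i=3: ✓ (all of [4,4])
  i=4: ✗ (fails at j=5)
  i=5: ✗ (fails at j=6)
  i=6: ✓ (all of [7,7])
Positions where it holds: {0, 1, 3, 6} → 4.

4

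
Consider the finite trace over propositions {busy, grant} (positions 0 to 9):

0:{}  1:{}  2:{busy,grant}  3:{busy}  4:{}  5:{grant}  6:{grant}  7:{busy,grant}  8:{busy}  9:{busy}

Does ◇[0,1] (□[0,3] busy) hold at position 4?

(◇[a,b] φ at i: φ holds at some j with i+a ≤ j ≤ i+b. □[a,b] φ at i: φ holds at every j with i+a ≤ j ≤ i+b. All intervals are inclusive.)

Check □[0,3] busy at each j in [4,5]:
  j=4: fails at 4
  j=5: fails at 5
No position in the window satisfies it → formula fails.

No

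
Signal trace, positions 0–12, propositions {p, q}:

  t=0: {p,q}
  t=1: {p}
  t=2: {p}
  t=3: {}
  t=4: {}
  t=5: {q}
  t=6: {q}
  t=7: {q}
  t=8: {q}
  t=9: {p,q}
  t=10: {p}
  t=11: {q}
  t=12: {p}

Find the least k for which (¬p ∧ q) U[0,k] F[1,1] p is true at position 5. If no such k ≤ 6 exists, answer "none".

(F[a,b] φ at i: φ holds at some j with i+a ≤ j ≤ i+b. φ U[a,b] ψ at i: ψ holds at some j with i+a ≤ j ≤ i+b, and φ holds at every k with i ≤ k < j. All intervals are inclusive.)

Need earliest j ≥ 5 with F[1,1] p, and (¬p ∧ q) at every k in [5,j-1].
  j=5: rhs fails.
  j=6: rhs fails.
  j=7: rhs fails.
  j=8: rhs holds; lhs holds on [5,7]. k = 3.

3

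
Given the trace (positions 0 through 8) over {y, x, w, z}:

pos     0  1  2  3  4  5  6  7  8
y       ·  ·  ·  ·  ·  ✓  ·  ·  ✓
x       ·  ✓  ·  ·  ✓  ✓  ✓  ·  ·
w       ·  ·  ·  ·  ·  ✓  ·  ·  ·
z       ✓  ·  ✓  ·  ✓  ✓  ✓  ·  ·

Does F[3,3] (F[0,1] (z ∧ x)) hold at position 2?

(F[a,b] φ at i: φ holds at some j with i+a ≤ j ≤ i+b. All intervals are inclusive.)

True

Check F[0,1] (z ∧ x) at each j in [5,5]:
  j=5: holds (witness at 5)
Found at j=5 → formula holds.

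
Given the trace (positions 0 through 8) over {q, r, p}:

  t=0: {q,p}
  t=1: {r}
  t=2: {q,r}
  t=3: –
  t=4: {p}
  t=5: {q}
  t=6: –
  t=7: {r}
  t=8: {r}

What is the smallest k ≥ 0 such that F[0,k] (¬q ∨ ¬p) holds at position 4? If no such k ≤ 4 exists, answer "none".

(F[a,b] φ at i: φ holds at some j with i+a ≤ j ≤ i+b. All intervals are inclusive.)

0

Scan j = 4,5,… for (¬q ∨ ¬p):
  j=4: holds
First hit at j=4, so smallest k = 4-4 = 0.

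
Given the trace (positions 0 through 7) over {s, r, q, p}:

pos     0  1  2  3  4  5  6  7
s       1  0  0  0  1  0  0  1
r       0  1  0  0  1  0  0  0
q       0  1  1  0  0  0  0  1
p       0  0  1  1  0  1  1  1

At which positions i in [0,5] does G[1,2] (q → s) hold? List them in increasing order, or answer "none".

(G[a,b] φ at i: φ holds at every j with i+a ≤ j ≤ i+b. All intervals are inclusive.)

Evaluate at each i in [0,5]:
  i=0: ✗ (fails at j=1)
  i=1: ✗ (fails at j=2)
  i=2: ✓ (all of [3,4])
  i=3: ✓ (all of [4,5])
  i=4: ✓ (all of [5,6])
  i=5: ✓ (all of [6,7])

2, 3, 4, 5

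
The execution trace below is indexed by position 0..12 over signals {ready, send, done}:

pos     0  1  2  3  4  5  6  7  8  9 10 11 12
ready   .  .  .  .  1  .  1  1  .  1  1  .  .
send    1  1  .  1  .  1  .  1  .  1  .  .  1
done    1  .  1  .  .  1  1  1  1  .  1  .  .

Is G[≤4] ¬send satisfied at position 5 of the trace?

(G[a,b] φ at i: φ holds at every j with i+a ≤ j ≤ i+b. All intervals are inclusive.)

False

Check ¬send at every j in [5,9]:
  j=5: false
  j=6: true
  j=7: false
  j=8: true
  j=9: false
Fails at j=5 → formula fails.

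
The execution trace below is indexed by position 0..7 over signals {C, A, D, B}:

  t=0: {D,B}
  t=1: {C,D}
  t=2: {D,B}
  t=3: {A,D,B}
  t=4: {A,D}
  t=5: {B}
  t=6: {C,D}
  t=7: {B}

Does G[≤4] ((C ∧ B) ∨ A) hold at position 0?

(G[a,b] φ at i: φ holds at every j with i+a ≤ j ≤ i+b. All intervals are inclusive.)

Check ((C ∧ B) ∨ A) at every j in [0,4]:
  j=0: false
  j=1: false
  j=2: false
  j=3: true
  j=4: true
Fails at j=0 → formula fails.

False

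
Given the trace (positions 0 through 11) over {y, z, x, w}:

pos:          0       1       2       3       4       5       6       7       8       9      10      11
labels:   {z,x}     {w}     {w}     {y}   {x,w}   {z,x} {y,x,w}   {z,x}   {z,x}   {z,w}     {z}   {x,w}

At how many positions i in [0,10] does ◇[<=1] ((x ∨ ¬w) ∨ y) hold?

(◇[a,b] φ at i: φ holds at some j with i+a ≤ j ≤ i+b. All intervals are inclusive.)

Evaluate at each i in [0,10]:
  i=0: ✓ (witness j=0)
  i=1: ✗ (none in [1,2])
  i=2: ✓ (witness j=3)
  i=3: ✓ (witness j=3)
  i=4: ✓ (witness j=4)
  i=5: ✓ (witness j=5)
  i=6: ✓ (witness j=6)
  i=7: ✓ (witness j=7)
  i=8: ✓ (witness j=8)
  i=9: ✓ (witness j=10)
  i=10: ✓ (witness j=10)
Positions where it holds: {0, 2, 3, 4, 5, 6, 7, 8, 9, 10} → 10.

10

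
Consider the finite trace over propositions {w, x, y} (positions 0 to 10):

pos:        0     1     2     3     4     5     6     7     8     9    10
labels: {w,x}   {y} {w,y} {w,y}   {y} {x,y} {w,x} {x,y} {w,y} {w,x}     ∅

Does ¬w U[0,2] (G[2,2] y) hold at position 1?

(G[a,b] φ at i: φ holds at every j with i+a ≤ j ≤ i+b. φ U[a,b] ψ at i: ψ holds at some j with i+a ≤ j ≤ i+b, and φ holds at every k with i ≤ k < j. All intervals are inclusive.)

Yes

Need some j in [1,3] with G[2,2] y, and ¬w at every k in [1,j-1].
  j=1: G[2,2] y holds; no prefix to check → satisfied.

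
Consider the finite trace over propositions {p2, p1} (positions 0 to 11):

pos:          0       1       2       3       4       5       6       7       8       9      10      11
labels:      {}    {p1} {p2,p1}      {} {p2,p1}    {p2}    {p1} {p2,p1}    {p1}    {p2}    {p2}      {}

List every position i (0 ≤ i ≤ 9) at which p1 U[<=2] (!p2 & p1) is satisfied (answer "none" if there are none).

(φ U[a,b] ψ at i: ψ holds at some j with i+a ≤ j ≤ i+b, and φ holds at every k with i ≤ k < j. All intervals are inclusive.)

Evaluate at each i in [0,9]:
  i=0: ✗ (lhs fails at k=0 before rhs at j=1)
  i=1: ✓ (rhs at j=1)
  i=2: ✗ (no rhs in [2,4])
  i=3: ✗ (no rhs in [3,5])
  i=4: ✗ (lhs fails at k=5 before rhs at j=6)
  i=5: ✗ (lhs fails at k=5 before rhs at j=6)
  i=6: ✓ (rhs at j=6)
  i=7: ✓ (rhs at j=8; lhs holds on [7,7])
  i=8: ✓ (rhs at j=8)
  i=9: ✗ (no rhs in [9,11])

1, 6, 7, 8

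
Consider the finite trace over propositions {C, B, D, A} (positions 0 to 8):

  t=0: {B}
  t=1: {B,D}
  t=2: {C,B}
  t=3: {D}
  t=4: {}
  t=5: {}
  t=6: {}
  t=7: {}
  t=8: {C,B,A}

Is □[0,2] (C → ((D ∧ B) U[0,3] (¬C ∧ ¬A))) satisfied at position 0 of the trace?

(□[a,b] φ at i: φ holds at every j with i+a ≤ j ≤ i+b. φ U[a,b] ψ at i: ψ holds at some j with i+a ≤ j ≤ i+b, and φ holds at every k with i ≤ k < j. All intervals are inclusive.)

Check (C → ((D ∧ B) U[0,3] (¬C ∧ ¬A))) at every j in [0,2]:
  j=0: antecedent false → ✓
  j=1: antecedent false → ✓
  j=2: antecedent true; consequent fails → ✗
Fails at j=2 → formula fails.

Does not hold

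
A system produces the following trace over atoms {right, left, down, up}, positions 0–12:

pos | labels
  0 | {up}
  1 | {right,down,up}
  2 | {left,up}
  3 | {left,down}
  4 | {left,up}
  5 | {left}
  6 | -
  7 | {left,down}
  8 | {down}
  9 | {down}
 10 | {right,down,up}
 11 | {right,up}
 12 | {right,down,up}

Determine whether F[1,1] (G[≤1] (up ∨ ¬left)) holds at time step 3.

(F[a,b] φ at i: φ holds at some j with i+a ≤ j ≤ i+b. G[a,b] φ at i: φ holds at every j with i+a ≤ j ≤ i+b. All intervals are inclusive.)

Check G[≤1] (up ∨ ¬left) at each j in [4,4]:
  j=4: fails at 5
No position in the window satisfies it → formula fails.

No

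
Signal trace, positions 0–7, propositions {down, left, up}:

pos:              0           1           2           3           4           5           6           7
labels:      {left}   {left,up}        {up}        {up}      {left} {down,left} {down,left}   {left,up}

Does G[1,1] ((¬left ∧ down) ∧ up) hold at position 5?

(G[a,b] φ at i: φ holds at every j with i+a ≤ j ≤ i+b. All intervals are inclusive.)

Check ((¬left ∧ down) ∧ up) at every j in [6,6]:
  j=6: false
Fails at j=6 → formula fails.

False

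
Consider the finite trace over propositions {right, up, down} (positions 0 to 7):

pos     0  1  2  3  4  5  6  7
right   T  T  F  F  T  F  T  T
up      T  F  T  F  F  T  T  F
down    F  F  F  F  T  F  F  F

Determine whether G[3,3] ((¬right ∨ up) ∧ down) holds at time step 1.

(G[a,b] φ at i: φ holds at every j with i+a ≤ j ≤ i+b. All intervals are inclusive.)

Does not hold

Check ((¬right ∨ up) ∧ down) at every j in [4,4]:
  j=4: false
Fails at j=4 → formula fails.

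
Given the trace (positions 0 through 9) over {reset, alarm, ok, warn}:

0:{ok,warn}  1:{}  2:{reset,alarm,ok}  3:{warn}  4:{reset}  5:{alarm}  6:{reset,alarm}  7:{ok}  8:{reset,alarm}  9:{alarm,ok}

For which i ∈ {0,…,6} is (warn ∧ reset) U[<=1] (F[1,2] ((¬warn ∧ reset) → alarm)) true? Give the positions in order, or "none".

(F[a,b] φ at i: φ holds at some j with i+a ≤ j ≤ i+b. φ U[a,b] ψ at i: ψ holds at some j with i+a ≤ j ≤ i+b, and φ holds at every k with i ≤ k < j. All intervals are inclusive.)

Evaluate at each i in [0,6]:
  i=0: ✓ (rhs at j=0)
  i=1: ✓ (rhs at j=1)
  i=2: ✓ (rhs at j=2)
  i=3: ✓ (rhs at j=3)
  i=4: ✓ (rhs at j=4)
  i=5: ✓ (rhs at j=5)
  i=6: ✓ (rhs at j=6)

0, 1, 2, 3, 4, 5, 6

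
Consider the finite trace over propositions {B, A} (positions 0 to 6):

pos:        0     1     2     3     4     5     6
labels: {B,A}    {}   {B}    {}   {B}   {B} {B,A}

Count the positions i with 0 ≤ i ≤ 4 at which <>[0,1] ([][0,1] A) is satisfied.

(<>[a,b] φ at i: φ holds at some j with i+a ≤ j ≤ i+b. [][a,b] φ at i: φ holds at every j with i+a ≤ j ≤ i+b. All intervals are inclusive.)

0

Evaluate at each i in [0,4]:
  i=0: ✗ (none in [0,1])
  i=1: ✗ (none in [1,2])
  i=2: ✗ (none in [2,3])
  i=3: ✗ (none in [3,4])
  i=4: ✗ (none in [4,5])
Positions where it holds: {} → 0.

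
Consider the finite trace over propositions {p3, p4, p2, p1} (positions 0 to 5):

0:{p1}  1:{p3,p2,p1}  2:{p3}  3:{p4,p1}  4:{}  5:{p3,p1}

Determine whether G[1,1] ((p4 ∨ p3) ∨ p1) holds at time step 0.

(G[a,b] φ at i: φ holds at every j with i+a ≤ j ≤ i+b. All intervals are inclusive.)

Check ((p4 ∨ p3) ∨ p1) at every j in [1,1]:
  j=1: true
All positions satisfy it → formula holds.

Yes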